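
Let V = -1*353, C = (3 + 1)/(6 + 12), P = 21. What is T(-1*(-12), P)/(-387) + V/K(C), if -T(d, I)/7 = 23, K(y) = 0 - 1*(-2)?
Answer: -136289/774 ≈ -176.08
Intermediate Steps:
C = 2/9 (C = 4/18 = 4*(1/18) = 2/9 ≈ 0.22222)
K(y) = 2 (K(y) = 0 + 2 = 2)
T(d, I) = -161 (T(d, I) = -7*23 = -161)
V = -353
T(-1*(-12), P)/(-387) + V/K(C) = -161/(-387) - 353/2 = -161*(-1/387) - 353*½ = 161/387 - 353/2 = -136289/774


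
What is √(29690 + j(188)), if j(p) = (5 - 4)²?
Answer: 3*√3299 ≈ 172.31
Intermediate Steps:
j(p) = 1 (j(p) = 1² = 1)
√(29690 + j(188)) = √(29690 + 1) = √29691 = 3*√3299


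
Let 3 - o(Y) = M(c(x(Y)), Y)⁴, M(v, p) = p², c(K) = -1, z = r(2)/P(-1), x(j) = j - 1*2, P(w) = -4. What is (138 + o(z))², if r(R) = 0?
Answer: 19881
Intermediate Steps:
x(j) = -2 + j (x(j) = j - 2 = -2 + j)
z = 0 (z = 0/(-4) = 0*(-¼) = 0)
o(Y) = 3 - Y⁸ (o(Y) = 3 - (Y²)⁴ = 3 - Y⁸)
(138 + o(z))² = (138 + (3 - 1*0⁸))² = (138 + (3 - 1*0))² = (138 + (3 + 0))² = (138 + 3)² = 141² = 19881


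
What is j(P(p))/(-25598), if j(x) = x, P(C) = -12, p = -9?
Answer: 6/12799 ≈ 0.00046879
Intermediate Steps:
j(P(p))/(-25598) = -12/(-25598) = -12*(-1/25598) = 6/12799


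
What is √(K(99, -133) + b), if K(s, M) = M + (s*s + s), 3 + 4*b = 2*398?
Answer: 3*√4429/2 ≈ 99.826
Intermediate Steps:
b = 793/4 (b = -¾ + (2*398)/4 = -¾ + (¼)*796 = -¾ + 199 = 793/4 ≈ 198.25)
K(s, M) = M + s + s² (K(s, M) = M + (s² + s) = M + (s + s²) = M + s + s²)
√(K(99, -133) + b) = √((-133 + 99 + 99²) + 793/4) = √((-133 + 99 + 9801) + 793/4) = √(9767 + 793/4) = √(39861/4) = 3*√4429/2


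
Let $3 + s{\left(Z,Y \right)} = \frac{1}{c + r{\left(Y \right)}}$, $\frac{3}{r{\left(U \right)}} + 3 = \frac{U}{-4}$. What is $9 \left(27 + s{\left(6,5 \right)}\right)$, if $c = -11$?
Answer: $\frac{42831}{199} \approx 215.23$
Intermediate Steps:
$r{\left(U \right)} = \frac{3}{-3 - \frac{U}{4}}$ ($r{\left(U \right)} = \frac{3}{-3 + \frac{U}{-4}} = \frac{3}{-3 + U \left(- \frac{1}{4}\right)} = \frac{3}{-3 - \frac{U}{4}}$)
$s{\left(Z,Y \right)} = -3 + \frac{1}{-11 - \frac{12}{12 + Y}}$
$9 \left(27 + s{\left(6,5 \right)}\right) = 9 \left(27 + \frac{2 \left(-222 - 85\right)}{144 + 11 \cdot 5}\right) = 9 \left(27 + \frac{2 \left(-222 - 85\right)}{144 + 55}\right) = 9 \left(27 + 2 \cdot \frac{1}{199} \left(-307\right)\right) = 9 \left(27 - \frac{614}{199}\right) = 9 \cdot \frac{4759}{199} = \frac{42831}{199}$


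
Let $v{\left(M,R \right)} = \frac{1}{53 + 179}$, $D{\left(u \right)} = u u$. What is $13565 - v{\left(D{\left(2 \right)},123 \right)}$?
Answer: $\frac{3147079}{232} \approx 13565.0$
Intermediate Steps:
$D{\left(u \right)} = u^{2}$
$v{\left(M,R \right)} = \frac{1}{232}$
$13565 - v{\left(D{\left(2 \right)},123 \right)} = 13565 - \frac{1}{232} = \frac{3147079}{232}$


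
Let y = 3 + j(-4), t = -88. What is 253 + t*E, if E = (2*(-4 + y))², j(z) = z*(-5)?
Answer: -126819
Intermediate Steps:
j(z) = -5*z
y = 23 (y = 3 - 5*(-4) = 3 + 20 = 23)
E = 1444 (E = (2*(-4 + 23))² = (2*19)² = 38² = 1444)
253 + t*E = 253 - 88*1444 = 253 - 127072 = -126819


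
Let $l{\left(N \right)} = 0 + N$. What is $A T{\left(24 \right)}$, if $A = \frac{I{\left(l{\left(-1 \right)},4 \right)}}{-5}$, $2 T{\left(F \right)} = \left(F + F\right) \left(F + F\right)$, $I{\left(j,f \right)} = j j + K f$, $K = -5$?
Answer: $\frac{21888}{5} \approx 4377.6$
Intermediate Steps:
$l{\left(N \right)} = N$
$I{\left(j,f \right)} = j^{2} - 5 f$ ($I{\left(j,f \right)} = j j - 5 f = j^{2} - 5 f$)
$T{\left(F \right)} = 2 F^{2}$ ($T{\left(F \right)} = \frac{\left(F + F\right) \left(F + F\right)}{2} = \frac{2 F 2 F}{2} = \frac{4 F^{2}}{2} = 2 F^{2}$)
$A = \frac{19}{5}$ ($A = \frac{\left(-1\right)^{2} - 20}{-5} = \left(1 - 20\right) \left(- \frac{1}{5}\right) = \left(-19\right) \left(- \frac{1}{5}\right) = \frac{19}{5} \approx 3.8$)
$A T{\left(24 \right)} = \frac{19 \cdot 2 \cdot 24^{2}}{5} = \frac{19 \cdot 2 \cdot 576}{5} = \frac{19}{5} \cdot 1152 = \frac{21888}{5}$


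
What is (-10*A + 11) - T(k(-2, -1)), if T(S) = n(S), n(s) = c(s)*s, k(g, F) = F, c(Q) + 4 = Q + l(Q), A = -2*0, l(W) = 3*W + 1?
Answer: 4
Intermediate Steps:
l(W) = 1 + 3*W
A = 0
c(Q) = -3 + 4*Q (c(Q) = -4 + (Q + (1 + 3*Q)) = -4 + (1 + 4*Q) = -3 + 4*Q)
n(s) = s*(-3 + 4*s) (n(s) = (-3 + 4*s)*s = s*(-3 + 4*s))
T(S) = S*(-3 + 4*S)
(-10*A + 11) - T(k(-2, -1)) = (-10*0 + 11) - (-1)*(-3 + 4*(-1)) = (0 + 11) - (-1)*(-3 - 4) = 11 - (-1)*(-7) = 11 - 1*7 = 11 - 7 = 4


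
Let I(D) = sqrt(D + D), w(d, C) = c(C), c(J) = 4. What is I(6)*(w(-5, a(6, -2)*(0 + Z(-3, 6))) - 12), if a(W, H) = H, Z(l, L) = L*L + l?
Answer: -16*sqrt(3) ≈ -27.713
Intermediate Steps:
Z(l, L) = l + L**2 (Z(l, L) = L**2 + l = l + L**2)
w(d, C) = 4
I(D) = sqrt(2)*sqrt(D) (I(D) = sqrt(2*D) = sqrt(2)*sqrt(D))
I(6)*(w(-5, a(6, -2)*(0 + Z(-3, 6))) - 12) = (sqrt(2)*sqrt(6))*(4 - 12) = (2*sqrt(3))*(-8) = -16*sqrt(3)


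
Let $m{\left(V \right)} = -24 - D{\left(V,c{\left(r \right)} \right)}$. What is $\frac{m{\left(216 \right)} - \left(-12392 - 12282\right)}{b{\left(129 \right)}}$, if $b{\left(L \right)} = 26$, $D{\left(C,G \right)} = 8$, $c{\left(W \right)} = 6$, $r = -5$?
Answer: $\frac{12321}{13} \approx 947.77$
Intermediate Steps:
$m{\left(V \right)} = -32$ ($m{\left(V \right)} = -24 - 8 = -32$)
$\frac{m{\left(216 \right)} - \left(-12392 - 12282\right)}{b{\left(129 \right)}} = \frac{-32 - \left(-12392 - 12282\right)}{26} = \left(-32 - \left(-12392 - 12282\right)\right) \frac{1}{26} = \left(-32 - -24674\right) \frac{1}{26} = \left(-32 + 24674\right) \frac{1}{26} = 24642 \cdot \frac{1}{26} = \frac{12321}{13}$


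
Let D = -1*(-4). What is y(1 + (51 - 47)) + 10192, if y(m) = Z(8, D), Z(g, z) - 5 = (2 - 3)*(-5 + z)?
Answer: 10198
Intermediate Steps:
D = 4
Z(g, z) = 10 - z (Z(g, z) = 5 + (2 - 3)*(-5 + z) = 5 - (-5 + z) = 5 + (5 - z) = 10 - z)
y(m) = 6 (y(m) = 10 - 1*4 = 10 - 4 = 6)
y(1 + (51 - 47)) + 10192 = 6 + 10192 = 10198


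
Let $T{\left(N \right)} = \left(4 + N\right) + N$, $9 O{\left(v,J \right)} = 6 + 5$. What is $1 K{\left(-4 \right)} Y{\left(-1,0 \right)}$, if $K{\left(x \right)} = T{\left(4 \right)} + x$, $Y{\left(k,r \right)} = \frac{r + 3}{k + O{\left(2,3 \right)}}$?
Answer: $108$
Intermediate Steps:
$O{\left(v,J \right)} = \frac{11}{9}$ ($O{\left(v,J \right)} = \frac{6 + 5}{9} = \frac{1}{9} \cdot 11 = \frac{11}{9}$)
$T{\left(N \right)} = 4 + 2 N$
$Y{\left(k,r \right)} = \frac{3 + r}{\frac{11}{9} + k}$ ($Y{\left(k,r \right)} = \frac{r + 3}{k + \frac{11}{9}} = \frac{3 + r}{\frac{11}{9} + k}$)
$K{\left(x \right)} = 12 + x$ ($K{\left(x \right)} = \left(4 + 2 \cdot 4\right) + x = \left(4 + 8\right) + x = 12 + x$)
$1 K{\left(-4 \right)} Y{\left(-1,0 \right)} = 1 \left(12 - 4\right) \frac{9 \left(3 + 0\right)}{11 + 9 \left(-1\right)} = 1 \cdot 8 \cdot 9 \frac{1}{11 - 9} \cdot 3 = 8 \cdot 9 \cdot \frac{1}{2} \cdot 3 = 8 \cdot \frac{27}{2} = 108$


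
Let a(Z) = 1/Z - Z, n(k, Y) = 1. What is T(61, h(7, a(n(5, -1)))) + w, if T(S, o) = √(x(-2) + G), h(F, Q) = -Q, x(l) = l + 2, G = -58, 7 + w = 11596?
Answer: 11589 + I*√58 ≈ 11589.0 + 7.6158*I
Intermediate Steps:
w = 11589 (w = -7 + 11596 = 11589)
x(l) = 2 + l
T(S, o) = I*√58 (T(S, o) = √((2 - 2) - 58) = √(0 - 58) = √(-58) = I*√58)
T(61, h(7, a(n(5, -1)))) + w = I*√58 + 11589 = 11589 + I*√58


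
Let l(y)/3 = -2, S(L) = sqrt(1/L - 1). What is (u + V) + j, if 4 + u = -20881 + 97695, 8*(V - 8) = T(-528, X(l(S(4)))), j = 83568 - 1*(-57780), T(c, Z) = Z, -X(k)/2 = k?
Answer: 436335/2 ≈ 2.1817e+5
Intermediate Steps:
S(L) = sqrt(-1 + 1/L)
l(y) = -6 (l(y) = 3*(-2) = -6)
X(k) = -2*k
j = 141348 (j = 83568 + 57780 = 141348)
V = 19/2 (V = 8 + (-2*(-6))/8 = 8 + (1/8)*12 = 8 + 3/2 = 19/2 ≈ 9.5000)
u = 76810 (u = -4 + (-20881 + 97695) = -4 + 76814 = 76810)
(u + V) + j = (76810 + 19/2) + 141348 = 153639/2 + 141348 = 436335/2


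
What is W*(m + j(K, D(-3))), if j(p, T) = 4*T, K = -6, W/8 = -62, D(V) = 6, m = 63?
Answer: -43152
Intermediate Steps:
W = -496 (W = 8*(-62) = -496)
W*(m + j(K, D(-3))) = -496*(63 + 4*6) = -496*(63 + 24) = -496*87 = -43152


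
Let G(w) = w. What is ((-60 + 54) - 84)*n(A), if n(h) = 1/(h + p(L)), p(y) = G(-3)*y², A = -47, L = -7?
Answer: 45/97 ≈ 0.46392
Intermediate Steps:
p(y) = -3*y²
n(h) = 1/(-147 + h) (n(h) = 1/(h - 3*(-7)²) = 1/(h - 3*49) = 1/(h - 147) = 1/(-147 + h))
((-60 + 54) - 84)*n(A) = ((-60 + 54) - 84)/(-147 - 47) = (-6 - 84)/(-194) = -90*(-1/194) = 45/97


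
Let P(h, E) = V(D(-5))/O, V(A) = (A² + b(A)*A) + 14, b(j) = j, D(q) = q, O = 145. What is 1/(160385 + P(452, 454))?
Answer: 145/23255889 ≈ 6.2350e-6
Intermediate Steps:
V(A) = 14 + 2*A² (V(A) = (A² + A*A) + 14 = (A² + A²) + 14 = 2*A² + 14 = 14 + 2*A²)
P(h, E) = 64/145 (P(h, E) = (14 + 2*(-5)²)/145 = (14 + 2*25)*(1/145) = (14 + 50)*(1/145) = 64*(1/145) = 64/145)
1/(160385 + P(452, 454)) = 1/(160385 + 64/145) = 1/(23255889/145) = 145/23255889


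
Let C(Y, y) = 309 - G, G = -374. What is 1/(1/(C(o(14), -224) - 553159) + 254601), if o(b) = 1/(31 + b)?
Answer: 552476/140660942075 ≈ 3.9277e-6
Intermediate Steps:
C(Y, y) = 683 (C(Y, y) = 309 - 1*(-374) = 309 + 374 = 683)
1/(1/(C(o(14), -224) - 553159) + 254601) = 1/(1/(683 - 553159) + 254601) = 1/(1/(-552476) + 254601) = 1/(-1/552476 + 254601) = 1/(140660942075/552476) = 552476/140660942075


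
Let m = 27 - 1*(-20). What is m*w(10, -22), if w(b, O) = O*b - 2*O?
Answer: -8272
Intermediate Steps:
w(b, O) = -2*O + O*b
m = 47 (m = 27 + 20 = 47)
m*w(10, -22) = 47*(-22*(-2 + 10)) = 47*(-22*8) = 47*(-176) = -8272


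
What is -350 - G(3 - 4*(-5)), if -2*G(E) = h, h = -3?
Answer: -703/2 ≈ -351.50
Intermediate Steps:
G(E) = 3/2 (G(E) = -1/2*(-3) = 3/2)
-350 - G(3 - 4*(-5)) = -350 - 1*3/2 = -350 - 3/2 = -703/2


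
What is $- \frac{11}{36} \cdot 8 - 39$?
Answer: $- \frac{373}{9} \approx -41.444$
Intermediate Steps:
$- \frac{11}{36} \cdot 8 - 39 = \left(-11\right) \frac{1}{36} \cdot 8 - 39 = \left(- \frac{11}{36}\right) 8 - 39 = - \frac{22}{9} - 39 = - \frac{373}{9}$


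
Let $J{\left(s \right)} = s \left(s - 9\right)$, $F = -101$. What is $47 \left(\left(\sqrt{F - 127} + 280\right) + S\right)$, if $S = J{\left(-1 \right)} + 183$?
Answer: $22231 + 94 i \sqrt{57} \approx 22231.0 + 709.68 i$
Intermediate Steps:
$J{\left(s \right)} = s \left(-9 + s\right)$
$S = 193$ ($S = - (-9 - 1) + 183 = \left(-1\right) \left(-10\right) + 183 = 10 + 183 = 193$)
$47 \left(\left(\sqrt{F - 127} + 280\right) + S\right) = 47 \left(\left(\sqrt{-101 - 127} + 280\right) + 193\right) = 47 \left(\left(\sqrt{-228} + 280\right) + 193\right) = 47 \left(\left(2 i \sqrt{57} + 280\right) + 193\right) = 47 \left(\left(280 + 2 i \sqrt{57}\right) + 193\right) = 47 \left(473 + 2 i \sqrt{57}\right) = 22231 + 94 i \sqrt{57}$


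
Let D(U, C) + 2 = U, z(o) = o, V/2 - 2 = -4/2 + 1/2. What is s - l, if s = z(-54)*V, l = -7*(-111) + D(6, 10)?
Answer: -835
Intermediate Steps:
V = 1 (V = 4 + 2*(-4/2 + 1/2) = 4 + 2*(-4*½ + 1*(½)) = 4 + 2*(-2 + ½) = 4 + 2*(-3/2) = 4 - 3 = 1)
D(U, C) = -2 + U
l = 781 (l = -7*(-111) + (-2 + 6) = 777 + 4 = 781)
s = -54 (s = -54*1 = -54)
s - l = -54 - 1*781 = -54 - 781 = -835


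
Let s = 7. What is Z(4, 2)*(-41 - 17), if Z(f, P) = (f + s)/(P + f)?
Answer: -319/3 ≈ -106.33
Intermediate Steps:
Z(f, P) = (7 + f)/(P + f) (Z(f, P) = (f + 7)/(P + f) = (7 + f)/(P + f))
Z(4, 2)*(-41 - 17) = ((7 + 4)/(2 + 4))*(-41 - 17) = (11/6)*(-58) = -319/3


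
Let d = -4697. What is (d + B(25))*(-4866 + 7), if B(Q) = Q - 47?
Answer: 22929621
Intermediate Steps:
B(Q) = -47 + Q
(d + B(25))*(-4866 + 7) = (-4697 + (-47 + 25))*(-4866 + 7) = (-4697 - 22)*(-4859) = -4719*(-4859) = 22929621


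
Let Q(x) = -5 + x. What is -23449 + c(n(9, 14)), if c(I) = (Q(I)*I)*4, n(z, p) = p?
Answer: -22945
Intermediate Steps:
c(I) = 4*I*(-5 + I) (c(I) = ((-5 + I)*I)*4 = (I*(-5 + I))*4 = 4*I*(-5 + I))
-23449 + c(n(9, 14)) = -23449 + 4*14*(-5 + 14) = -23449 + 4*14*9 = -23449 + 504 = -22945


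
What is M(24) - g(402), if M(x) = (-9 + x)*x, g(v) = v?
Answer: -42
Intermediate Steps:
M(x) = x*(-9 + x)
M(24) - g(402) = 24*(-9 + 24) - 1*402 = 24*15 - 402 = 360 - 402 = -42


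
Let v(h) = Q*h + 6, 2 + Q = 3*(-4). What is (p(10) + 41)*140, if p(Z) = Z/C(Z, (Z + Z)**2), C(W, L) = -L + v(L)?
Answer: 17202080/2997 ≈ 5739.8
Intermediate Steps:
Q = -14 (Q = -2 + 3*(-4) = -2 - 12 = -14)
v(h) = 6 - 14*h (v(h) = -14*h + 6 = 6 - 14*h)
C(W, L) = 6 - 15*L (C(W, L) = -L + (6 - 14*L) = 6 - 15*L)
p(Z) = Z/(6 - 60*Z**2) (p(Z) = Z/(6 - 15*(Z + Z)**2) = Z/(6 - 15*4*Z**2) = Z/(6 - 60*Z**2))
(p(10) + 41)*140 = (-1*10/(-6 + 60*10**2) + 41)*140 = (-1*10/(-6 + 60*100) + 41)*140 = (-1*10/(-6 + 6000) + 41)*140 = (-1*10/5994 + 41)*140 = (-1*10*1/5994 + 41)*140 = (-5/2997 + 41)*140 = (122872/2997)*140 = 17202080/2997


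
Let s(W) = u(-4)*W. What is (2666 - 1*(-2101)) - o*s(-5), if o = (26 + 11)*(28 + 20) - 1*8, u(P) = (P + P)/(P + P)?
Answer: 13607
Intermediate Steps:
u(P) = 1 (u(P) = (2*P)/((2*P)) = (2*P)*(1/(2*P)) = 1)
o = 1768 (o = 37*48 - 8 = 1776 - 8 = 1768)
s(W) = W (s(W) = 1*W = W)
(2666 - 1*(-2101)) - o*s(-5) = (2666 - 1*(-2101)) - 1768*(-5) = (2666 + 2101) - 1*(-8840) = 4767 + 8840 = 13607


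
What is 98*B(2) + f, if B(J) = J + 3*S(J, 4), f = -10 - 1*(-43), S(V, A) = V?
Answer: 817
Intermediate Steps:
f = 33 (f = -10 + 43 = 33)
B(J) = 4*J (B(J) = J + 3*J = 4*J)
98*B(2) + f = 98*(4*2) + 33 = 98*8 + 33 = 784 + 33 = 817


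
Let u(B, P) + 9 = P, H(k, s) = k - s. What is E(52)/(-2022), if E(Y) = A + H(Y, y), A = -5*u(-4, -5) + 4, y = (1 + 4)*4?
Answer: -53/1011 ≈ -0.052423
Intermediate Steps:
y = 20 (y = 5*4 = 20)
u(B, P) = -9 + P
A = 74 (A = -5*(-9 - 5) + 4 = -5*(-14) + 4 = 70 + 4 = 74)
E(Y) = 54 + Y (E(Y) = 74 + (Y - 1*20) = 74 + (Y - 20) = 74 + (-20 + Y) = 54 + Y)
E(52)/(-2022) = (54 + 52)/(-2022) = 106*(-1/2022) = -53/1011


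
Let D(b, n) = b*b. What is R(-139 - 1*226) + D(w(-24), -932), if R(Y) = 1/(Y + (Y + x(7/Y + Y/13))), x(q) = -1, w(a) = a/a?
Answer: 730/731 ≈ 0.99863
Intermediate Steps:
w(a) = 1
D(b, n) = b²
R(Y) = 1/(-1 + 2*Y) (R(Y) = 1/(Y + (Y - 1)) = 1/(Y + (-1 + Y)) = 1/(-1 + 2*Y))
R(-139 - 1*226) + D(w(-24), -932) = 1/(-1 + 2*(-139 - 1*226)) + 1² = 1/(-1 + 2*(-139 - 226)) + 1 = 1/(-1 + 2*(-365)) + 1 = 1/(-1 - 730) + 1 = 1/(-731) + 1 = -1/731 + 1 = 730/731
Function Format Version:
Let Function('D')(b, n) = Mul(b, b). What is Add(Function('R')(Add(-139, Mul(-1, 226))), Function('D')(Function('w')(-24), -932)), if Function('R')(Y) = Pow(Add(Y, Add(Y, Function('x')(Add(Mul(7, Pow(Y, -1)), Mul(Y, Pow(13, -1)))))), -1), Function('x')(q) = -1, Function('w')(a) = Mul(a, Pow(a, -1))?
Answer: Rational(730, 731) ≈ 0.99863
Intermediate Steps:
Function('w')(a) = 1
Function('D')(b, n) = Pow(b, 2)
Function('R')(Y) = Pow(Add(-1, Mul(2, Y)), -1) (Function('R')(Y) = Pow(Add(Y, Add(Y, -1)), -1) = Pow(Add(Y, Add(-1, Y)), -1) = Pow(Add(-1, Mul(2, Y)), -1))
Add(Function('R')(Add(-139, Mul(-1, 226))), Function('D')(Function('w')(-24), -932)) = Add(Pow(Add(-1, Mul(2, Add(-139, Mul(-1, 226)))), -1), Pow(1, 2)) = Add(Pow(Add(-1, Mul(2, Add(-139, -226))), -1), 1) = Add(Pow(Add(-1, Mul(2, -365)), -1), 1) = Add(Pow(Add(-1, -730), -1), 1) = Add(Pow(-731, -1), 1) = Add(Rational(-1, 731), 1) = Rational(730, 731)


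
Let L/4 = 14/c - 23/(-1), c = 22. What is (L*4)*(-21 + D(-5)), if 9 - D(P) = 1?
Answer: -54080/11 ≈ -4916.4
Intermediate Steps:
D(P) = 8 (D(P) = 9 - 1*1 = 9 - 1 = 8)
L = 1040/11 (L = 4*(14/22 - 23/(-1)) = 4*(14*(1/22) - 23*(-1)) = 4*(7/11 + 23) = 4*(260/11) = 1040/11 ≈ 94.545)
(L*4)*(-21 + D(-5)) = ((1040/11)*4)*(-21 + 8) = (4160/11)*(-13) = -54080/11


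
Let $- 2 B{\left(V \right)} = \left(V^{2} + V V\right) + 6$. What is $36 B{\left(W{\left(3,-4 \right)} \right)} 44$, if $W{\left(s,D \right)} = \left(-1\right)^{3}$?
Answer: $-6336$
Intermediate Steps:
$W{\left(s,D \right)} = -1$
$B{\left(V \right)} = -3 - V^{2}$ ($B{\left(V \right)} = - \frac{\left(V^{2} + V V\right) + 6}{2} = - \frac{\left(V^{2} + V^{2}\right) + 6}{2} = - \frac{2 V^{2} + 6}{2} = - \frac{6 + 2 V^{2}}{2} = -3 - V^{2}$)
$36 B{\left(W{\left(3,-4 \right)} \right)} 44 = 36 \left(-3 - \left(-1\right)^{2}\right) 44 = 36 \left(-3 - 1\right) 44 = 36 \left(-4\right) 44 = \left(-144\right) 44 = -6336$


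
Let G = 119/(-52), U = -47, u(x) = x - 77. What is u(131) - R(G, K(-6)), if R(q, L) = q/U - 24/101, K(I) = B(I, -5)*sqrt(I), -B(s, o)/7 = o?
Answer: 13376213/246844 ≈ 54.189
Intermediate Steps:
B(s, o) = -7*o
K(I) = 35*sqrt(I) (K(I) = (-7*(-5))*sqrt(I) = 35*sqrt(I))
u(x) = -77 + x
G = -119/52 (G = 119*(-1/52) = -119/52 ≈ -2.2885)
R(q, L) = -24/101 - q/47 (R(q, L) = q/(-47) - 24/101 = q*(-1/47) - 24*1/101 = -q/47 - 24/101 = -24/101 - q/47)
u(131) - R(G, K(-6)) = (-77 + 131) - (-24/101 - 1/47*(-119/52)) = 54 - (-24/101 + 119/2444) = 54 - 1*(-46637/246844) = 54 + 46637/246844 = 13376213/246844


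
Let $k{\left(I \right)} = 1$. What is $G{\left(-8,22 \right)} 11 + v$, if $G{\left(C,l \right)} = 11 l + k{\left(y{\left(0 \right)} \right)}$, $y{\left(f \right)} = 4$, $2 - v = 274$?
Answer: $2401$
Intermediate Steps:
$v = -272$ ($v = 2 - 274 = -272$)
$G{\left(C,l \right)} = 1 + 11 l$ ($G{\left(C,l \right)} = 11 l + 1 = 1 + 11 l$)
$G{\left(-8,22 \right)} 11 + v = \left(1 + 11 \cdot 22\right) 11 - 272 = \left(1 + 242\right) 11 - 272 = 243 \cdot 11 - 272 = 2673 - 272 = 2401$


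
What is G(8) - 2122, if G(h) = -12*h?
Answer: -2218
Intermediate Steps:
G(8) - 2122 = -12*8 - 2122 = -96 - 2122 = -2218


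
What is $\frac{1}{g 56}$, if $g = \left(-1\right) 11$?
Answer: $- \frac{1}{616} \approx -0.0016234$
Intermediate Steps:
$g = -11$
$\frac{1}{g 56} = \frac{1}{\left(-11\right) 56} = \frac{1}{-616} = - \frac{1}{616}$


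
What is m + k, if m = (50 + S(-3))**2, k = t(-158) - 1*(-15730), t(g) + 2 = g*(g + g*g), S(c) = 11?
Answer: -3899899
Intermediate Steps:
t(g) = -2 + g*(g + g**2) (t(g) = -2 + g*(g + g*g) = -2 + g*(g + g**2))
k = -3903620 (k = (-2 + (-158)**2 + (-158)**3) - 1*(-15730) = (-2 + 24964 - 3944312) + 15730 = -3919350 + 15730 = -3903620)
m = 3721 (m = (50 + 11)**2 = 61**2 = 3721)
m + k = 3721 - 3903620 = -3899899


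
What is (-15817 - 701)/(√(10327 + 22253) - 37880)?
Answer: 31285092/71743091 + 24777*√905/358715455 ≈ 0.43815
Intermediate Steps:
(-15817 - 701)/(√(10327 + 22253) - 37880) = -16518/(√32580 - 37880) = -16518/(6*√905 - 37880) = -16518/(-37880 + 6*√905)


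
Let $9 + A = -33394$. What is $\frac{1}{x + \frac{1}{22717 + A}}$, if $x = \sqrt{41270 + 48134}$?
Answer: $\frac{10686}{10209096044783} + \frac{228381192 \sqrt{22351}}{10209096044783} \approx 0.0033444$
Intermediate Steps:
$x = 2 \sqrt{22351}$ ($x = \sqrt{89404} = 2 \sqrt{22351} \approx 299.0$)
$A = -33403$ ($A = -9 - 33394 = -33403$)
$\frac{1}{x + \frac{1}{22717 + A}} = \frac{1}{2 \sqrt{22351} + \frac{1}{22717 - 33403}} = \frac{1}{2 \sqrt{22351} + \frac{1}{-10686}} = \frac{1}{2 \sqrt{22351} - \frac{1}{10686}} = \frac{1}{- \frac{1}{10686} + 2 \sqrt{22351}}$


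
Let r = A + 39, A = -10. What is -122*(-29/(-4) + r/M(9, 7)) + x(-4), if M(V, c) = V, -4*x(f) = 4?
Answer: -23015/18 ≈ -1278.6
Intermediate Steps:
x(f) = -1 (x(f) = -¼*4 = -1)
r = 29 (r = -10 + 39 = 29)
-122*(-29/(-4) + r/M(9, 7)) + x(-4) = -122*(-29/(-4) + 29/9) - 1 = -122*(-29*(-¼) + 29*(⅑)) - 1 = -122*(29/4 + 29/9) - 1 = -122*377/36 - 1 = -22997/18 - 1 = -23015/18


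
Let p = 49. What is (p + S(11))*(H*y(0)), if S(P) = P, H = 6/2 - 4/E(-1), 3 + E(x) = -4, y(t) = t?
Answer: 0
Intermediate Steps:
E(x) = -7 (E(x) = -3 - 4 = -7)
H = 25/7 (H = 6/2 - 4/(-7) = 6*(½) - 4*(-⅐) = 3 + 4/7 = 25/7 ≈ 3.5714)
(p + S(11))*(H*y(0)) = (49 + 11)*((25/7)*0) = 60*0 = 0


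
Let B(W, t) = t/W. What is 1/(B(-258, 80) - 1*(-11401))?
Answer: 129/1470689 ≈ 8.7714e-5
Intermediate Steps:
1/(B(-258, 80) - 1*(-11401)) = 1/(80/(-258) - 1*(-11401)) = 1/(80*(-1/258) + 11401) = 1/(-40/129 + 11401) = 1/(1470689/129) = 129/1470689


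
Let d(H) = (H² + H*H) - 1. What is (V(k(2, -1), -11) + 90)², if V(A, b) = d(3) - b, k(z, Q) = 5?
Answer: 13924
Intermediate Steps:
d(H) = -1 + 2*H² (d(H) = (H² + H²) - 1 = 2*H² - 1 = -1 + 2*H²)
V(A, b) = 17 - b (V(A, b) = (-1 + 2*3²) - b = (-1 + 2*9) - b = (-1 + 18) - b = 17 - b)
(V(k(2, -1), -11) + 90)² = ((17 - 1*(-11)) + 90)² = ((17 + 11) + 90)² = (28 + 90)² = 118² = 13924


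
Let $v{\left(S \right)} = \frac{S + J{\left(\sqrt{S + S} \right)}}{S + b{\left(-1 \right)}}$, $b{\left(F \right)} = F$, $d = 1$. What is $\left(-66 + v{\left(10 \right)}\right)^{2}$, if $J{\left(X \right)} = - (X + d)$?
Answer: $\frac{342245}{81} + \frac{260 \sqrt{5}}{9} \approx 4289.8$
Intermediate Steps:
$J{\left(X \right)} = -1 - X$ ($J{\left(X \right)} = - (X + 1) = - (1 + X) = -1 - X$)
$v{\left(S \right)} = \frac{-1 + S - \sqrt{2} \sqrt{S}}{-1 + S}$ ($v{\left(S \right)} = \frac{S - \left(1 + \sqrt{S + S}\right)}{S - 1} = \frac{S - \left(1 + \sqrt{2 S}\right)}{-1 + S} = \frac{S - \left(1 + \sqrt{2} \sqrt{S}\right)}{-1 + S} = \frac{-1 + S - \sqrt{2} \sqrt{S}}{-1 + S}$)
$\left(-66 + v{\left(10 \right)}\right)^{2} = \left(-66 + \frac{-1 + 10 - \sqrt{2} \sqrt{10}}{-1 + 10}\right)^{2} = \left(-66 + \frac{-1 + 10 - 2 \sqrt{5}}{9}\right)^{2} = \left(-66 + \frac{9 - 2 \sqrt{5}}{9}\right)^{2} = \left(-66 + \left(1 - \frac{2 \sqrt{5}}{9}\right)\right)^{2} = \left(-65 - \frac{2 \sqrt{5}}{9}\right)^{2}$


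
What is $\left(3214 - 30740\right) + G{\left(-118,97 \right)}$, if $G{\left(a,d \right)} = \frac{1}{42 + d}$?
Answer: $- \frac{3826113}{139} \approx -27526.0$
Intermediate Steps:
$\left(3214 - 30740\right) + G{\left(-118,97 \right)} = \left(3214 - 30740\right) + \frac{1}{42 + 97} = \left(3214 - 30740\right) + \frac{1}{139} = -27526 + \frac{1}{139} = - \frac{3826113}{139}$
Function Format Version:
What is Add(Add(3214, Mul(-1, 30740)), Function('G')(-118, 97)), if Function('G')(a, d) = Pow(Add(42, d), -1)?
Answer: Rational(-3826113, 139) ≈ -27526.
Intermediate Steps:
Add(Add(3214, Mul(-1, 30740)), Function('G')(-118, 97)) = Add(Add(3214, Mul(-1, 30740)), Pow(Add(42, 97), -1)) = Add(Add(3214, -30740), Pow(139, -1)) = Add(-27526, Rational(1, 139)) = Rational(-3826113, 139)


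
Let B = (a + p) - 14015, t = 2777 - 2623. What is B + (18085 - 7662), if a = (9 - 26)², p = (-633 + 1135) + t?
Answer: -2647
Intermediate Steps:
t = 154
p = 656 (p = (-633 + 1135) + 154 = 502 + 154 = 656)
a = 289 (a = (-17)² = 289)
B = -13070 (B = (289 + 656) - 14015 = 945 - 14015 = -13070)
B + (18085 - 7662) = -13070 + (18085 - 7662) = -13070 + 10423 = -2647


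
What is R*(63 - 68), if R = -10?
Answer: 50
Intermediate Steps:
R*(63 - 68) = -10*(63 - 68) = -10*(-5) = 50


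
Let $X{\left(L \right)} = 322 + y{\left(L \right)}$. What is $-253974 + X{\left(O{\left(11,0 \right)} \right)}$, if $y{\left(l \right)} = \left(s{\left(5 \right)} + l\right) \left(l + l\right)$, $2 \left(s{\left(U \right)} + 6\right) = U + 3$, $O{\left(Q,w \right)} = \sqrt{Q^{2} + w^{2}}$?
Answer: $-253454$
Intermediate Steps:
$s{\left(U \right)} = - \frac{9}{2} + \frac{U}{2}$ ($s{\left(U \right)} = -6 + \frac{U + 3}{2} = -6 + \frac{3 + U}{2} = -6 + \left(\frac{3}{2} + \frac{U}{2}\right) = - \frac{9}{2} + \frac{U}{2}$)
$y{\left(l \right)} = 2 l \left(-2 + l\right)$ ($y{\left(l \right)} = \left(\left(- \frac{9}{2} + \frac{1}{2} \cdot 5\right) + l\right) \left(l + l\right) = \left(\left(- \frac{9}{2} + \frac{5}{2}\right) + l\right) 2 l = \left(-2 + l\right) 2 l = 2 l \left(-2 + l\right)$)
$X{\left(L \right)} = 322 + 2 L \left(-2 + L\right)$
$-253974 + X{\left(O{\left(11,0 \right)} \right)} = -253974 + \left(322 + 2 \sqrt{11^{2} + 0^{2}} \left(-2 + \sqrt{11^{2} + 0^{2}}\right)\right) = -253974 + \left(322 + 2 \sqrt{121 + 0} \left(-2 + \sqrt{121 + 0}\right)\right) = -253974 + \left(322 + 2 \sqrt{121} \left(-2 + \sqrt{121}\right)\right) = -253974 + \left(322 + 2 \cdot 11 \left(-2 + 11\right)\right) = -253974 + \left(322 + 2 \cdot 11 \cdot 9\right) = -253974 + \left(322 + 198\right) = -253974 + 520 = -253454$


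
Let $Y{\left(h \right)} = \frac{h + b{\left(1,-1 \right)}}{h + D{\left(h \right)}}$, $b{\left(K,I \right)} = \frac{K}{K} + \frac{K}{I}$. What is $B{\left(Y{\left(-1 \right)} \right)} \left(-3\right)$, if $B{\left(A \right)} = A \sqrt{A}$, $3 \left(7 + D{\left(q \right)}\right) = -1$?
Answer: $- \frac{9 \sqrt{3}}{125} \approx -0.12471$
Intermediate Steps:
$b{\left(K,I \right)} = 1 + \frac{K}{I}$
$D{\left(q \right)} = - \frac{22}{3}$ ($D{\left(q \right)} = -7 + \frac{1}{3} \left(-1\right) = -7 - \frac{1}{3} = - \frac{22}{3}$)
$Y{\left(h \right)} = \frac{h}{- \frac{22}{3} + h}$ ($Y{\left(h \right)} = \frac{h + \frac{-1 + 1}{-1}}{h - \frac{22}{3}} = \frac{h - 0}{- \frac{22}{3} + h} = \frac{h + 0}{- \frac{22}{3} + h} = \frac{h}{- \frac{22}{3} + h}$)
$B{\left(A \right)} = A^{\frac{3}{2}}$
$B{\left(Y{\left(-1 \right)} \right)} \left(-3\right) = \left(3 \left(-1\right) \frac{1}{-22 + 3 \left(-1\right)}\right)^{\frac{3}{2}} \left(-3\right) = \left(3 \left(-1\right) \frac{1}{-22 - 3}\right)^{\frac{3}{2}} \left(-3\right) = \left(3 \left(-1\right) \frac{1}{-25}\right)^{\frac{3}{2}} \left(-3\right) = \left(3 \left(-1\right) \left(- \frac{1}{25}\right)\right)^{\frac{3}{2}} \left(-3\right) = \left(\frac{3}{25}\right)^{\frac{3}{2}} \left(-3\right) = \frac{3 \sqrt{3}}{125} \left(-3\right) = - \frac{9 \sqrt{3}}{125}$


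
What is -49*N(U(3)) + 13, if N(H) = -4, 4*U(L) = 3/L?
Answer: 209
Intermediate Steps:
U(L) = 3/(4*L) (U(L) = (3/L)/4 = 3/(4*L))
-49*N(U(3)) + 13 = -49*(-4) + 13 = 196 + 13 = 209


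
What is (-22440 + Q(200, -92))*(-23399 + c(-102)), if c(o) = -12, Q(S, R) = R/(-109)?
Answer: 57260215748/109 ≈ 5.2532e+8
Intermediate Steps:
Q(S, R) = -R/109 (Q(S, R) = R*(-1/109) = -R/109)
(-22440 + Q(200, -92))*(-23399 + c(-102)) = (-22440 - 1/109*(-92))*(-23399 - 12) = (-22440 + 92/109)*(-23411) = -2445868/109*(-23411) = 57260215748/109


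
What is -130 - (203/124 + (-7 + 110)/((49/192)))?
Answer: -3252051/6076 ≈ -535.23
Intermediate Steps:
-130 - (203/124 + (-7 + 110)/((49/192))) = -130 - (203*(1/124) + 103/((49*(1/192)))) = -130 - (203/124 + 103/(49/192)) = -130 - (203/124 + 103*(192/49)) = -130 - (203/124 + 19776/49) = -130 - 1*2462171/6076 = -130 - 2462171/6076 = -3252051/6076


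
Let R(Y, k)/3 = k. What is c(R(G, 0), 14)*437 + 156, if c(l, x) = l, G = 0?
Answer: 156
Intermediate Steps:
R(Y, k) = 3*k
c(R(G, 0), 14)*437 + 156 = (3*0)*437 + 156 = 0*437 + 156 = 0 + 156 = 156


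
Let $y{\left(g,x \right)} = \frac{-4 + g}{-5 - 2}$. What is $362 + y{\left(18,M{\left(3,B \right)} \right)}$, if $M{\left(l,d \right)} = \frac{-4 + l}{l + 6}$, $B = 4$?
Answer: $360$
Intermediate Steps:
$M{\left(l,d \right)} = \frac{-4 + l}{6 + l}$
$y{\left(g,x \right)} = \frac{4}{7} - \frac{g}{7}$ ($y{\left(g,x \right)} = \frac{-4 + g}{-7} = \left(-4 + g\right) \left(- \frac{1}{7}\right) = \frac{4}{7} - \frac{g}{7}$)
$362 + y{\left(18,M{\left(3,B \right)} \right)} = 362 + \left(\frac{4}{7} - \frac{18}{7}\right) = 362 - 2 = 360$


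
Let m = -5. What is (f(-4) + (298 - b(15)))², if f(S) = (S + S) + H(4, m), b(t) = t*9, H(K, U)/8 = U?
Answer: 13225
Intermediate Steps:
H(K, U) = 8*U
b(t) = 9*t
f(S) = -40 + 2*S (f(S) = (S + S) + 8*(-5) = 2*S - 40 = -40 + 2*S)
(f(-4) + (298 - b(15)))² = ((-40 + 2*(-4)) + (298 - 9*15))² = ((-40 - 8) + (298 - 1*135))² = (-48 + (298 - 135))² = (-48 + 163)² = 115² = 13225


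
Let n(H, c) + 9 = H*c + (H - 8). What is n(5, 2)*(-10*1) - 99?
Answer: -79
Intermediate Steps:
n(H, c) = -17 + H + H*c (n(H, c) = -9 + (H*c + (H - 8)) = -9 + (H*c + (-8 + H)) = -9 + (-8 + H + H*c) = -17 + H + H*c)
n(5, 2)*(-10*1) - 99 = (-17 + 5 + 5*2)*(-10*1) - 99 = (-17 + 5 + 10)*(-10) - 99 = -2*(-10) - 99 = 20 - 99 = -79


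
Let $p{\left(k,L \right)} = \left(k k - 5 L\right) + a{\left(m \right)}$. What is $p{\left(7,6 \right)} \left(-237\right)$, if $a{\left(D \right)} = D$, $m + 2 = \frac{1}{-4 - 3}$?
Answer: $- \frac{27966}{7} \approx -3995.1$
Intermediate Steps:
$m = - \frac{15}{7}$ ($m = -2 + \frac{1}{-4 - 3} = -2 + \frac{1}{-7} = -2 - \frac{1}{7} = - \frac{15}{7} \approx -2.1429$)
$p{\left(k,L \right)} = - \frac{15}{7} + k^{2} - 5 L$ ($p{\left(k,L \right)} = \left(k k - 5 L\right) - \frac{15}{7} = \left(k^{2} - 5 L\right) - \frac{15}{7} = - \frac{15}{7} + k^{2} - 5 L$)
$p{\left(7,6 \right)} \left(-237\right) = \left(- \frac{15}{7} + 7^{2} - 30\right) \left(-237\right) = \left(- \frac{15}{7} + 49 - 30\right) \left(-237\right) = \frac{118}{7} \left(-237\right) = - \frac{27966}{7}$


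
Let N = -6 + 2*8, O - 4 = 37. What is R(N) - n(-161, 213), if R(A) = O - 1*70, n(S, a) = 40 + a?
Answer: -282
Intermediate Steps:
O = 41 (O = 4 + 37 = 41)
N = 10 (N = -6 + 16 = 10)
R(A) = -29 (R(A) = 41 - 1*70 = 41 - 70 = -29)
R(N) - n(-161, 213) = -29 - (40 + 213) = -29 - 1*253 = -29 - 253 = -282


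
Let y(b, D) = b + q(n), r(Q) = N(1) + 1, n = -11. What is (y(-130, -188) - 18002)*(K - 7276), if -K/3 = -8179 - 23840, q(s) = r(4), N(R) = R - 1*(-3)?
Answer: -1609333187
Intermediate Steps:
N(R) = 3 + R (N(R) = R + 3 = 3 + R)
r(Q) = 5 (r(Q) = (3 + 1) + 1 = 4 + 1 = 5)
q(s) = 5
y(b, D) = 5 + b (y(b, D) = b + 5 = 5 + b)
K = 96057 (K = -3*(-8179 - 23840) = -3*(-32019) = 96057)
(y(-130, -188) - 18002)*(K - 7276) = ((5 - 130) - 18002)*(96057 - 7276) = (-125 - 18002)*88781 = -18127*88781 = -1609333187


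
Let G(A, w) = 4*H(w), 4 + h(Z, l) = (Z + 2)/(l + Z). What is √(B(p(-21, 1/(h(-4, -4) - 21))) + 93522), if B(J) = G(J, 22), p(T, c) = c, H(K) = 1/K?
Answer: 2*√2829046/11 ≈ 305.81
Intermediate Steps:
h(Z, l) = -4 + (2 + Z)/(Z + l) (h(Z, l) = -4 + (Z + 2)/(l + Z) = -4 + (2 + Z)/(Z + l))
G(A, w) = 4/w
B(J) = 2/11 (B(J) = 4/22 = 4*(1/22) = 2/11)
√(B(p(-21, 1/(h(-4, -4) - 21))) + 93522) = √(2/11 + 93522) = √(1028744/11) = 2*√2829046/11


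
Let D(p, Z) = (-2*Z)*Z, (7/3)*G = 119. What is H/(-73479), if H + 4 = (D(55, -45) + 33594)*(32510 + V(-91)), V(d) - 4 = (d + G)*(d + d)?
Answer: -1175673932/73479 ≈ -16000.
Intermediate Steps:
G = 51 (G = (3/7)*119 = 51)
D(p, Z) = -2*Z²
V(d) = 4 + 2*d*(51 + d) (V(d) = 4 + (d + 51)*(d + d) = 4 + (51 + d)*(2*d) = 4 + 2*d*(51 + d))
H = 1175673932 (H = -4 + (-2*(-45)² + 33594)*(32510 + (4 + 2*(-91)² + 102*(-91))) = -4 + (-2*2025 + 33594)*(32510 + (4 + 2*8281 - 9282)) = -4 + (-4050 + 33594)*(32510 + (4 + 16562 - 9282)) = -4 + 29544*(32510 + 7284) = -4 + 29544*39794 = -4 + 1175673936 = 1175673932)
H/(-73479) = 1175673932/(-73479) = 1175673932*(-1/73479) = -1175673932/73479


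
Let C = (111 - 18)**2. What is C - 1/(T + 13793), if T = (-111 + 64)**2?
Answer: 138401297/16002 ≈ 8649.0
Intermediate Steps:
T = 2209 (T = (-47)**2 = 2209)
C = 8649 (C = 93**2 = 8649)
C - 1/(T + 13793) = 8649 - 1/(2209 + 13793) = 8649 - 1/16002 = 138401297/16002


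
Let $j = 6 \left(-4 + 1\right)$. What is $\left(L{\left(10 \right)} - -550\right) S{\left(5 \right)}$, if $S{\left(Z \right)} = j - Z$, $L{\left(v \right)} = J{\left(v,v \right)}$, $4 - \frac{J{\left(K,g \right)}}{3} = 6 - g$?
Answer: $-13202$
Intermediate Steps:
$J{\left(K,g \right)} = -6 + 3 g$ ($J{\left(K,g \right)} = 12 - 3 \left(6 - g\right) = 12 + \left(-18 + 3 g\right) = -6 + 3 g$)
$L{\left(v \right)} = -6 + 3 v$
$j = -18$ ($j = 6 \left(-3\right) = -18$)
$S{\left(Z \right)} = -18 - Z$
$\left(L{\left(10 \right)} - -550\right) S{\left(5 \right)} = \left(\left(-6 + 3 \cdot 10\right) - -550\right) \left(-18 - 5\right) = \left(\left(-6 + 30\right) + 550\right) \left(-18 - 5\right) = \left(24 + 550\right) \left(-23\right) = 574 \left(-23\right) = -13202$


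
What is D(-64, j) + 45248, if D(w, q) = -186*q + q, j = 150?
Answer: 17498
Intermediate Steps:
D(w, q) = -185*q
D(-64, j) + 45248 = -185*150 + 45248 = -27750 + 45248 = 17498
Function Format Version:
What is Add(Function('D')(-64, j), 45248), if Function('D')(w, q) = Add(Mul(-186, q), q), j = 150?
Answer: 17498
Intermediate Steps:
Function('D')(w, q) = Mul(-185, q)
Add(Function('D')(-64, j), 45248) = Add(Mul(-185, 150), 45248) = Add(-27750, 45248) = 17498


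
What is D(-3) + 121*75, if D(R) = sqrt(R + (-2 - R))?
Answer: 9075 + I*sqrt(2) ≈ 9075.0 + 1.4142*I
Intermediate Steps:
D(R) = I*sqrt(2) (D(R) = sqrt(-2) = I*sqrt(2))
D(-3) + 121*75 = I*sqrt(2) + 121*75 = I*sqrt(2) + 9075 = 9075 + I*sqrt(2)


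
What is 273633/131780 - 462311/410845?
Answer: 10299481261/10828230820 ≈ 0.95117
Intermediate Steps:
273633/131780 - 462311/410845 = 10299481261/10828230820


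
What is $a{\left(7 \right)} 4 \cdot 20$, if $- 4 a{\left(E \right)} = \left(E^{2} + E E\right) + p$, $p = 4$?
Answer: $-2040$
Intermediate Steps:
$a{\left(E \right)} = -1 - \frac{E^{2}}{2}$ ($a{\left(E \right)} = - \frac{\left(E^{2} + E E\right) + 4}{4} = - \frac{\left(E^{2} + E^{2}\right) + 4}{4} = - \frac{2 E^{2} + 4}{4} = - \frac{4 + 2 E^{2}}{4} = -1 - \frac{E^{2}}{2}$)
$a{\left(7 \right)} 4 \cdot 20 = \left(-1 - \frac{7^{2}}{2}\right) 4 \cdot 20 = \left(-1 - \frac{49}{2}\right) 4 \cdot 20 = \left(- \frac{51}{2}\right) 4 \cdot 20 = \left(-102\right) 20 = -2040$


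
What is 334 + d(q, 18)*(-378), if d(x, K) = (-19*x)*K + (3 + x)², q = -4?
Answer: -517148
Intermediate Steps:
d(x, K) = (3 + x)² - 19*K*x (d(x, K) = -19*K*x + (3 + x)² = (3 + x)² - 19*K*x)
334 + d(q, 18)*(-378) = 334 + ((3 - 4)² - 19*18*(-4))*(-378) = 334 + ((-1)² + 1368)*(-378) = 334 + (1 + 1368)*(-378) = 334 + 1369*(-378) = 334 - 517482 = -517148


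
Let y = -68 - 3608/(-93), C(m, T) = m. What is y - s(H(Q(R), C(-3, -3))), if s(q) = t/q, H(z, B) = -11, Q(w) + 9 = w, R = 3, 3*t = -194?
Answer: -35890/1023 ≈ -35.083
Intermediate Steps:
t = -194/3 (t = (⅓)*(-194) = -194/3 ≈ -64.667)
Q(w) = -9 + w
s(q) = -194/(3*q)
y = -2716/93 (y = -68 - 3608*(-1)/93 = -68 - 44*(-82/93) = -68 + 3608/93 = -2716/93 ≈ -29.204)
y - s(H(Q(R), C(-3, -3))) = -2716/93 - (-194)/(3*(-11)) = -2716/93 - (-194)*(-1)/(3*11) = -2716/93 - 1*194/33 = -2716/93 - 194/33 = -35890/1023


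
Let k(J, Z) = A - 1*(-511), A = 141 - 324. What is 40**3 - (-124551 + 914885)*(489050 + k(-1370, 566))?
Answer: -386772008252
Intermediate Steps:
A = -183
k(J, Z) = 328 (k(J, Z) = -183 - 1*(-511) = -183 + 511 = 328)
40**3 - (-124551 + 914885)*(489050 + k(-1370, 566)) = 40**3 - (-124551 + 914885)*(489050 + 328) = 64000 - 790334*489378 = 64000 - 1*386772072252 = 64000 - 386772072252 = -386772008252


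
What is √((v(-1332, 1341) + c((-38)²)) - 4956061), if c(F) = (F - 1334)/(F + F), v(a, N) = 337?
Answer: I*√7156065401/38 ≈ 2226.1*I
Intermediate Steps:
c(F) = (-1334 + F)/(2*F) (c(F) = (-1334 + F)/((2*F)) = (-1334 + F)*(1/(2*F)) = (-1334 + F)/(2*F))
√((v(-1332, 1341) + c((-38)²)) - 4956061) = √((337 + (-1334 + (-38)²)/(2*((-38)²))) - 4956061) = √((337 + (½)*(-1334 + 1444)/1444) - 4956061) = √((337 + (½)*(1/1444)*110) - 4956061) = √((337 + 55/1444) - 4956061) = √(486683/1444 - 4956061) = √(-7156065401/1444) = I*√7156065401/38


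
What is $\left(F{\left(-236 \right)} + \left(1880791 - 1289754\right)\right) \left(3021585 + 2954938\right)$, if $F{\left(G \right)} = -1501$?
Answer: $3523375463328$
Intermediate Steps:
$\left(F{\left(-236 \right)} + \left(1880791 - 1289754\right)\right) \left(3021585 + 2954938\right) = \left(-1501 + \left(1880791 - 1289754\right)\right) \left(3021585 + 2954938\right) = \left(-1501 + \left(1880791 - 1289754\right)\right) 5976523 = \left(-1501 + 591037\right) 5976523 = 589536 \cdot 5976523 = 3523375463328$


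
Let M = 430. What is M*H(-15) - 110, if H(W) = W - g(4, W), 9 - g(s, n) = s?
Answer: -8710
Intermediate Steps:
g(s, n) = 9 - s
H(W) = -5 + W (H(W) = W - (9 - 1*4) = W - (9 - 4) = W - 1*5 = W - 5 = -5 + W)
M*H(-15) - 110 = 430*(-5 - 15) - 110 = 430*(-20) - 110 = -8600 - 110 = -8710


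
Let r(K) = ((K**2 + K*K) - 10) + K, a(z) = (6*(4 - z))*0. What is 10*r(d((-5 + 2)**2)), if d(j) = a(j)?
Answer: -100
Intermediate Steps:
a(z) = 0 (a(z) = (24 - 6*z)*0 = 0)
d(j) = 0
r(K) = -10 + K + 2*K**2 (r(K) = ((K**2 + K**2) - 10) + K = (2*K**2 - 10) + K = (-10 + 2*K**2) + K = -10 + K + 2*K**2)
10*r(d((-5 + 2)**2)) = 10*(-10 + 0 + 2*0**2) = 10*(-10 + 0 + 2*0) = 10*(-10 + 0 + 0) = 10*(-10) = -100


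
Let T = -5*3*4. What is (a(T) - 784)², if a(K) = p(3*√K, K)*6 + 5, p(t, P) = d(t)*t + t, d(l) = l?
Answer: 16132921 - 289368*I*√15 ≈ 1.6133e+7 - 1.1207e+6*I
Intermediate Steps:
p(t, P) = t + t² (p(t, P) = t*t + t = t² + t = t + t²)
T = -60 (T = -15*4 = -60)
a(K) = 5 + 18*√K*(1 + 3*√K) (a(K) = ((3*√K)*(1 + 3*√K))*6 + 5 = (3*√K*(1 + 3*√K))*6 + 5 = 18*√K*(1 + 3*√K) + 5 = 5 + 18*√K*(1 + 3*√K))
(a(T) - 784)² = ((5 + 18*√(-60) + 54*(-60)) - 784)² = ((5 + 18*(2*I*√15) - 3240) - 784)² = ((5 + 36*I*√15 - 3240) - 784)² = ((-3235 + 36*I*√15) - 784)² = (-4019 + 36*I*√15)²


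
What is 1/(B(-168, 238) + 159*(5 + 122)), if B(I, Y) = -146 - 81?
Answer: 1/19966 ≈ 5.0085e-5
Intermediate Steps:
B(I, Y) = -227
1/(B(-168, 238) + 159*(5 + 122)) = 1/(-227 + 159*(5 + 122)) = 1/(-227 + 159*127) = 1/(-227 + 20193) = 1/19966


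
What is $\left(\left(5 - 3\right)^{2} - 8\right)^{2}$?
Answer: $16$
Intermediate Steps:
$\left(\left(5 - 3\right)^{2} - 8\right)^{2} = \left(2^{2} + \left(-20 + 12\right)\right)^{2} = \left(4 - 8\right)^{2} = \left(-4\right)^{2} = 16$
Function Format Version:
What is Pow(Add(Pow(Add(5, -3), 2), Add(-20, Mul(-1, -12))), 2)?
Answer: 16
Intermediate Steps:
Pow(Add(Pow(Add(5, -3), 2), Add(-20, Mul(-1, -12))), 2) = Pow(Add(Pow(2, 2), Add(-20, 12)), 2) = Pow(Add(4, -8), 2) = Pow(-4, 2) = 16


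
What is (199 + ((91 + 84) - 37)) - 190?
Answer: 147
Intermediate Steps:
(199 + ((91 + 84) - 37)) - 190 = (199 + (175 - 37)) - 190 = (199 + 138) - 190 = 337 - 190 = 147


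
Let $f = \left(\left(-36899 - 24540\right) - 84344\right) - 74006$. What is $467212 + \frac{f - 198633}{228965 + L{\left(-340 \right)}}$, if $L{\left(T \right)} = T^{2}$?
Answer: $\frac{53661494786}{114855} \approx 4.6721 \cdot 10^{5}$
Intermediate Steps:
$f = -219789$ ($f = \left(\left(-36899 - 24540\right) - 84344\right) - 74006 = \left(-61439 - 84344\right) - 74006 = -145783 - 74006 = -219789$)
$467212 + \frac{f - 198633}{228965 + L{\left(-340 \right)}} = 467212 + \frac{-219789 - 198633}{228965 + \left(-340\right)^{2}} = 467212 - \frac{418422}{228965 + 115600} = 467212 - \frac{418422}{344565} = 467212 - \frac{139474}{114855} = \frac{53661494786}{114855}$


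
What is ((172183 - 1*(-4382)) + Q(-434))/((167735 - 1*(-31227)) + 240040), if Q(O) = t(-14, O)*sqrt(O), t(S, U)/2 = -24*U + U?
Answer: 58855/146334 + 9982*I*sqrt(434)/219501 ≈ 0.4022 + 0.94738*I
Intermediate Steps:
t(S, U) = -46*U (t(S, U) = 2*(-24*U + U) = 2*(-23*U) = -46*U)
Q(O) = -46*O**(3/2) (Q(O) = (-46*O)*sqrt(O) = -46*O**(3/2))
((172183 - 1*(-4382)) + Q(-434))/((167735 - 1*(-31227)) + 240040) = ((172183 - 1*(-4382)) - (-19964)*I*sqrt(434))/((167735 - 1*(-31227)) + 240040) = ((172183 + 4382) - (-19964)*I*sqrt(434))/((167735 + 31227) + 240040) = (176565 + 19964*I*sqrt(434))/(198962 + 240040) = (176565 + 19964*I*sqrt(434))/439002 = (176565 + 19964*I*sqrt(434))*(1/439002) = 58855/146334 + 9982*I*sqrt(434)/219501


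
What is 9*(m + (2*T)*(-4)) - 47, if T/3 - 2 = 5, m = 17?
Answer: -1406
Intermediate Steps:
T = 21 (T = 6 + 3*5 = 6 + 15 = 21)
9*(m + (2*T)*(-4)) - 47 = 9*(17 + (2*21)*(-4)) - 47 = 9*(17 + 42*(-4)) - 47 = 9*(17 - 168) - 47 = 9*(-151) - 47 = -1359 - 47 = -1406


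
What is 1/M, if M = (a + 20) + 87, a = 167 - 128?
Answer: 1/146 ≈ 0.0068493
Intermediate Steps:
a = 39
M = 146 (M = (39 + 20) + 87 = 59 + 87 = 146)
1/M = 1/146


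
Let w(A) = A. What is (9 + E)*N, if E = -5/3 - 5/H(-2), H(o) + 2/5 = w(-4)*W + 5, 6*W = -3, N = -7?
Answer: -1519/33 ≈ -46.030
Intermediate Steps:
W = -½ (W = (⅙)*(-3) = -½ ≈ -0.50000)
H(o) = 33/5 (H(o) = -⅖ + (-4*(-½) + 5) = -⅖ + (2 + 5) = -⅖ + 7 = 33/5)
E = -80/33 (E = -5/3 - 5/33/5 = -5*⅓ - 5*5/33 = -5/3 - 25/33 = -80/33 ≈ -2.4242)
(9 + E)*N = (9 - 80/33)*(-7) = (217/33)*(-7) = -1519/33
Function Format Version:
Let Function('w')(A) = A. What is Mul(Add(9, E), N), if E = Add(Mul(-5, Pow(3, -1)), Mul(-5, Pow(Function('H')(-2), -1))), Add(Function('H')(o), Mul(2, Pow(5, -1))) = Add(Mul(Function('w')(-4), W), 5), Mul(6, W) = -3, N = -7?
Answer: Rational(-1519, 33) ≈ -46.030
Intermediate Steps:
W = Rational(-1, 2) (W = Mul(Rational(1, 6), -3) = Rational(-1, 2) ≈ -0.50000)
Function('H')(o) = Rational(33, 5) (Function('H')(o) = Add(Rational(-2, 5), Add(Mul(-4, Rational(-1, 2)), 5)) = Add(Rational(-2, 5), Add(2, 5)) = Add(Rational(-2, 5), 7) = Rational(33, 5))
E = Rational(-80, 33) (E = Add(Mul(-5, Pow(3, -1)), Mul(-5, Pow(Rational(33, 5), -1))) = Add(Mul(-5, Rational(1, 3)), Mul(-5, Rational(5, 33))) = Add(Rational(-5, 3), Rational(-25, 33)) = Rational(-80, 33) ≈ -2.4242)
Mul(Add(9, E), N) = Mul(Add(9, Rational(-80, 33)), -7) = Mul(Rational(217, 33), -7) = Rational(-1519, 33)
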